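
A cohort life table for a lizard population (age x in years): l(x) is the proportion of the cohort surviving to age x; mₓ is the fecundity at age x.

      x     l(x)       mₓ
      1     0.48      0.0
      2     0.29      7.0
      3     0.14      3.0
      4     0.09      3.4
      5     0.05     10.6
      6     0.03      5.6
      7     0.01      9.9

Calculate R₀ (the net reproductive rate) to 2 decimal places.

R₀ = Σ l(x) mₓ:
  age 1: 0.48 × 0.0 = 0.0000
  age 2: 0.29 × 7.0 = 2.0300
  age 3: 0.14 × 3.0 = 0.4200
  age 4: 0.09 × 3.4 = 0.3060
  age 5: 0.05 × 10.6 = 0.5300
  age 6: 0.03 × 5.6 = 0.1680
  age 7: 0.01 × 9.9 = 0.0990
R₀ = 0.0000 + 2.0300 + 0.4200 + 0.3060 + 0.5300 + 0.1680 + 0.0990 = 3.5530

3.55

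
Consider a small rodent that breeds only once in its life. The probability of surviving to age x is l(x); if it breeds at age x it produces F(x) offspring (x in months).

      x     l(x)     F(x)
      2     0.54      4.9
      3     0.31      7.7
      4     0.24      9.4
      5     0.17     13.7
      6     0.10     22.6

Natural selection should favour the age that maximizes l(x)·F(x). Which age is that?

Expected offspring if breeding at age x = l(x) × F(x):
  age 2: 0.54 × 4.9 = 2.646
  age 3: 0.31 × 7.7 = 2.387
  age 4: 0.24 × 9.4 = 2.256
  age 5: 0.17 × 13.7 = 2.329
  age 6: 0.10 × 22.6 = 2.260
Maximum at age 2 (2.646).

2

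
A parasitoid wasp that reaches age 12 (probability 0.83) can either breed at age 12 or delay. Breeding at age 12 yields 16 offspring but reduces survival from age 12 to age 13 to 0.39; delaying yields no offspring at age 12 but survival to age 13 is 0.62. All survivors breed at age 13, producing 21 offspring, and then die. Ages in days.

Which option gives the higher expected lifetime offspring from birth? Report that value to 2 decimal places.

20.08

breed at age 12: R₀ = 0.83 × (16 + 0.39 × 21) = 0.83 × 24.1900 = 20.0777
delay to age 13: R₀ = 0.83 × (0.62 × 21) = 0.83 × 13.0200 = 10.8066
Higher: breed at age 12 (20.0777).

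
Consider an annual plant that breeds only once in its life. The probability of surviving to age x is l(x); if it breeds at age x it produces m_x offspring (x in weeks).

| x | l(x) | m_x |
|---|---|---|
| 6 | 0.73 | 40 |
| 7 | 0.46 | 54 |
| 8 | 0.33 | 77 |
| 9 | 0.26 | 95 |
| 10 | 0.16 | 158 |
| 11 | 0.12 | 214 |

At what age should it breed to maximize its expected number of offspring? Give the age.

6

Expected offspring if breeding at age x = l(x) × m_x:
  age 6: 0.73 × 40 = 29.200
  age 7: 0.46 × 54 = 24.840
  age 8: 0.33 × 77 = 25.410
  age 9: 0.26 × 95 = 24.700
  age 10: 0.16 × 158 = 25.280
  age 11: 0.12 × 214 = 25.680
Maximum at age 6 (29.200).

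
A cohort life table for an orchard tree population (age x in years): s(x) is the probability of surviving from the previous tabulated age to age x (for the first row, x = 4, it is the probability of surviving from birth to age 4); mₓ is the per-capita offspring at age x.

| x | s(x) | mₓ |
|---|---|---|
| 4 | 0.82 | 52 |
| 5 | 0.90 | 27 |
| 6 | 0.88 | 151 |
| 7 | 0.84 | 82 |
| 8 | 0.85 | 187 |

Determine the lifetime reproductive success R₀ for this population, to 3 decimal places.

Survivorship from birth: l_x = s_4·s_5·…·s_x.
  l_4 = 0.82000
  l_5 = 0.73800
  l_6 = 0.64944
  l_7 = 0.54553
  l_8 = 0.46370
R₀ = Σ l_x mₓ:
  age 4: 0.82000 × 52 = 42.6400
  age 5: 0.73800 × 27 = 19.9260
  age 6: 0.64944 × 151 = 98.0654
  age 7: 0.54553 × 82 = 44.7335
  age 8: 0.46370 × 187 = 86.7119
R₀ = 42.6400 + 19.9260 + 98.0654 + 44.7335 + 86.7119 = 292.0768

292.077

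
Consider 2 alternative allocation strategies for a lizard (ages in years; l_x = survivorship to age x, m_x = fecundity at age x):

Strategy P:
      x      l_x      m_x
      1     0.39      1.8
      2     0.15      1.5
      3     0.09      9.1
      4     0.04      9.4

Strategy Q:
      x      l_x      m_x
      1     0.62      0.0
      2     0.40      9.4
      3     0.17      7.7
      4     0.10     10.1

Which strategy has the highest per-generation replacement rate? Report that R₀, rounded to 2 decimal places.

Strategy P: R₀ = 0.39×1.8 + 0.15×1.5 + 0.09×9.1 + 0.04×9.4 = 2.1220
Strategy Q: R₀ = 0.62×0.0 + 0.40×9.4 + 0.17×7.7 + 0.10×10.1 = 6.0790
Highest R₀: strategy Q with 6.0790.

6.08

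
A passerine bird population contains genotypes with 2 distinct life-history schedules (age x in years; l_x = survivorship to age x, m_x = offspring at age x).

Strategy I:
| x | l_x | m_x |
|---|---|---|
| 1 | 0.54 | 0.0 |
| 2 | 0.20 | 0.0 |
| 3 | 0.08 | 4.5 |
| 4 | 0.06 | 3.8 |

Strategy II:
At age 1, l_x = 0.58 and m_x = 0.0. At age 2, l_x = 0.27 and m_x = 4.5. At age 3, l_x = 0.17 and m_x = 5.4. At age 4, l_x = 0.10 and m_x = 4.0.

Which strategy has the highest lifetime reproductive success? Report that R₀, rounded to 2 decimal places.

2.53

Strategy I: R₀ = 0.54×0.0 + 0.20×0.0 + 0.08×4.5 + 0.06×3.8 = 0.5880
Strategy II: R₀ = 0.58×0.0 + 0.27×4.5 + 0.17×5.4 + 0.10×4.0 = 2.5330
Highest R₀: strategy II with 2.5330.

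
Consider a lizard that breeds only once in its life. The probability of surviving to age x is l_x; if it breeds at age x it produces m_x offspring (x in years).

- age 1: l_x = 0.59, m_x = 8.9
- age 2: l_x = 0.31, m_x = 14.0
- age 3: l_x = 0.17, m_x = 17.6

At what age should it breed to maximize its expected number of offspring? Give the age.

1

Expected offspring if breeding at age x = l_x × m_x:
  age 1: 0.59 × 8.9 = 5.251
  age 2: 0.31 × 14.0 = 4.340
  age 3: 0.17 × 17.6 = 2.992
Maximum at age 1 (5.251).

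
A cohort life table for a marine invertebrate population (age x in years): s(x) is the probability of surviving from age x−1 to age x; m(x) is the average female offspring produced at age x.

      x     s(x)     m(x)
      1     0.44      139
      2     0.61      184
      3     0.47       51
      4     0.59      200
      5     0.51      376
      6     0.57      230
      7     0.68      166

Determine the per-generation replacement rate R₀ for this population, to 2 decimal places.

Survivorship from birth: l_x = s_1·s_2·…·s_x.
  l_1 = 0.44000
  l_2 = 0.26840
  l_3 = 0.12615
  l_4 = 0.07443
  l_5 = 0.03796
  l_6 = 0.02164
  l_7 = 0.01471
R₀ = Σ l_x m(x):
  age 1: 0.44000 × 139 = 61.1600
  age 2: 0.26840 × 184 = 49.3856
  age 3: 0.12615 × 51 = 6.4337
  age 4: 0.07443 × 200 = 14.8860
  age 5: 0.03796 × 376 = 14.2730
  age 6: 0.02164 × 230 = 4.9772
  age 7: 0.01471 × 166 = 2.4419
R₀ = 61.1600 + 49.3856 + 6.4337 + 14.8860 + 14.2730 + 4.9772 + 2.4419 = 153.5573

153.56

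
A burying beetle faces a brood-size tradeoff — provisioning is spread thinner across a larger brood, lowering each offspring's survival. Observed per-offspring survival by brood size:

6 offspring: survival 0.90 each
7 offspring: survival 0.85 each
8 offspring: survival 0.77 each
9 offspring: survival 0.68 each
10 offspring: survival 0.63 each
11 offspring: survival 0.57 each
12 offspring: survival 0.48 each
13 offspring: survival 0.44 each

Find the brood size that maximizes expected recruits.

Expected recruits = c × s(c):
  c=6: 6 × 0.90 = 5.400
  c=7: 7 × 0.85 = 5.950
  c=8: 8 × 0.77 = 6.160
  c=9: 9 × 0.68 = 6.120
  c=10: 10 × 0.63 = 6.300
  c=11: 11 × 0.57 = 6.270
  c=12: 12 × 0.48 = 5.760
  c=13: 13 × 0.44 = 5.720
Maximum at c = 10 (6.300 recruits).

10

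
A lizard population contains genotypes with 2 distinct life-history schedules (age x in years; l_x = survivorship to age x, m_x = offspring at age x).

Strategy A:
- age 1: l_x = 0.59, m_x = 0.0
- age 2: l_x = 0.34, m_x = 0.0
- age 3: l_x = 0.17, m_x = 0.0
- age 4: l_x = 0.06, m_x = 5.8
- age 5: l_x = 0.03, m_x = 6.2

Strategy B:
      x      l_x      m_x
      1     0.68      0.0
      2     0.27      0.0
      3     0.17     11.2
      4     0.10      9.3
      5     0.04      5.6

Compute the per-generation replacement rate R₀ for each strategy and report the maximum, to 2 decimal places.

Strategy A: R₀ = 0.59×0.0 + 0.34×0.0 + 0.17×0.0 + 0.06×5.8 + 0.03×6.2 = 0.5340
Strategy B: R₀ = 0.68×0.0 + 0.27×0.0 + 0.17×11.2 + 0.10×9.3 + 0.04×5.6 = 3.0580
Highest R₀: strategy B with 3.0580.

3.06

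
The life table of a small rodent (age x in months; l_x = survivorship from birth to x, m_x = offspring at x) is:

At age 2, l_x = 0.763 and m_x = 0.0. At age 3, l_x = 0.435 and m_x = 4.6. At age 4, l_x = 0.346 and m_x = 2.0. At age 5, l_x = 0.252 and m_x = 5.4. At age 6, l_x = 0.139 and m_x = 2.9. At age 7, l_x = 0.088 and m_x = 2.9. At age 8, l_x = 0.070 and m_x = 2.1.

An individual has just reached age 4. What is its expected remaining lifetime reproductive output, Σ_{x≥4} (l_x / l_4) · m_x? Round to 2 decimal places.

l_4 = 0.346. Conditional survival from age 4 to x is l_x / l_4.
  x=4: (0.346/0.346) × 2.0 = 2.0000
  x=5: (0.252/0.346) × 5.4 = 3.9329
  x=6: (0.139/0.346) × 2.9 = 1.1650
  x=7: (0.088/0.346) × 2.9 = 0.7376
  x=8: (0.070/0.346) × 2.1 = 0.4249
Sum = 2.0000 + 3.9329 + 1.1650 + 0.7376 + 0.4249 = 8.2604

8.26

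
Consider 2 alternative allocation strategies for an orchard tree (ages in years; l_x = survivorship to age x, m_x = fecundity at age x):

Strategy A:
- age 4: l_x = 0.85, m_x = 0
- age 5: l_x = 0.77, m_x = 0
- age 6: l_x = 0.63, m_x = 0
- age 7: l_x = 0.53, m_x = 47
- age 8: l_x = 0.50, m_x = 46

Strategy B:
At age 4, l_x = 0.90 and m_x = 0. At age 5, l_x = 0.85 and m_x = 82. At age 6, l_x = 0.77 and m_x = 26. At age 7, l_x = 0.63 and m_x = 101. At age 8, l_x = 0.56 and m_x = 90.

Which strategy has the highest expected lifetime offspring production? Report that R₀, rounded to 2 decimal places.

Strategy A: R₀ = 0.85×0 + 0.77×0 + 0.63×0 + 0.53×47 + 0.50×46 = 47.9100
Strategy B: R₀ = 0.90×0 + 0.85×82 + 0.77×26 + 0.63×101 + 0.56×90 = 203.7500
Highest R₀: strategy B with 203.7500.

203.75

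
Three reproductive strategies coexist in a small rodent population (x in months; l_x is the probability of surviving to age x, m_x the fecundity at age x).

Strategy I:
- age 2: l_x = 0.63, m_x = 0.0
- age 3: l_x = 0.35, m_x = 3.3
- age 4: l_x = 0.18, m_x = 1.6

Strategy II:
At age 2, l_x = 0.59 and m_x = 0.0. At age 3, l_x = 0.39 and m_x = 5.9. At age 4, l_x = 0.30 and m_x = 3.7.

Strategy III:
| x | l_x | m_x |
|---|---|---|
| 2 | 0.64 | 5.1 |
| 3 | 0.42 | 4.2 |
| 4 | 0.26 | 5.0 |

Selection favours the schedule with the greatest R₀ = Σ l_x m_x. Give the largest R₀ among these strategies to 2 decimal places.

Strategy I: R₀ = 0.63×0.0 + 0.35×3.3 + 0.18×1.6 = 1.4430
Strategy II: R₀ = 0.59×0.0 + 0.39×5.9 + 0.30×3.7 = 3.4110
Strategy III: R₀ = 0.64×5.1 + 0.42×4.2 + 0.26×5.0 = 6.3280
Highest R₀: strategy III with 6.3280.

6.33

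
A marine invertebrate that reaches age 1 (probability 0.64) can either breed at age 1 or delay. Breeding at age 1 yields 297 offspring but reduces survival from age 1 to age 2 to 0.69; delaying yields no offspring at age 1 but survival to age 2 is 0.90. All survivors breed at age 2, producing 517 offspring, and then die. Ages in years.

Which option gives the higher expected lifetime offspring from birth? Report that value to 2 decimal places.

breed at age 1: R₀ = 0.64 × (297 + 0.69 × 517) = 0.64 × 653.7300 = 418.3872
delay to age 2: R₀ = 0.64 × (0.90 × 517) = 0.64 × 465.3000 = 297.7920
Higher: breed at age 1 (418.3872).

418.39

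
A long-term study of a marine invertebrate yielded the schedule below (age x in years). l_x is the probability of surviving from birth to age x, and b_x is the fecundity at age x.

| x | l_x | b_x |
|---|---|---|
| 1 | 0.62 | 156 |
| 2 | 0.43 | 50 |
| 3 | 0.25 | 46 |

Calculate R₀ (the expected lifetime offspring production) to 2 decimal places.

R₀ = Σ l_x b_x:
  age 1: 0.62 × 156 = 96.7200
  age 2: 0.43 × 50 = 21.5000
  age 3: 0.25 × 46 = 11.5000
R₀ = 96.7200 + 21.5000 + 11.5000 = 129.7200

129.72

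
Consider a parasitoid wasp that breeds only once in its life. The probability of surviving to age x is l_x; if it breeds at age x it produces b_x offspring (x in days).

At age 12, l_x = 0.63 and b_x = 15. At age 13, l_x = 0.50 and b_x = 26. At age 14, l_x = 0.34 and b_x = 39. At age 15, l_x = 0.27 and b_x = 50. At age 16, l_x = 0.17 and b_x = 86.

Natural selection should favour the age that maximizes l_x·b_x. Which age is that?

Expected offspring if breeding at age x = l_x × b_x:
  age 12: 0.63 × 15 = 9.450
  age 13: 0.50 × 26 = 13.000
  age 14: 0.34 × 39 = 13.260
  age 15: 0.27 × 50 = 13.500
  age 16: 0.17 × 86 = 14.620
Maximum at age 16 (14.620).

16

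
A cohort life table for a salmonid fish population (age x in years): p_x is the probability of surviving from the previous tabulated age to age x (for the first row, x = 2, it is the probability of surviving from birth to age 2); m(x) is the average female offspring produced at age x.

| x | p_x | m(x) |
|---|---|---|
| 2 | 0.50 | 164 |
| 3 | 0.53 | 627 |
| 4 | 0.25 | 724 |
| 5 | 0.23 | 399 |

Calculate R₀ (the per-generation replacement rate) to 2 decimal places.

302.20

Survivorship from birth: l_x = p_2·p_3·…·p_x.
  l_2 = 0.50000
  l_3 = 0.26500
  l_4 = 0.06625
  l_5 = 0.01524
R₀ = Σ l_x m(x):
  age 2: 0.50000 × 164 = 82.0000
  age 3: 0.26500 × 627 = 166.1550
  age 4: 0.06625 × 724 = 47.9650
  age 5: 0.01524 × 399 = 6.0808
R₀ = 82.0000 + 166.1550 + 47.9650 + 6.0808 = 302.2008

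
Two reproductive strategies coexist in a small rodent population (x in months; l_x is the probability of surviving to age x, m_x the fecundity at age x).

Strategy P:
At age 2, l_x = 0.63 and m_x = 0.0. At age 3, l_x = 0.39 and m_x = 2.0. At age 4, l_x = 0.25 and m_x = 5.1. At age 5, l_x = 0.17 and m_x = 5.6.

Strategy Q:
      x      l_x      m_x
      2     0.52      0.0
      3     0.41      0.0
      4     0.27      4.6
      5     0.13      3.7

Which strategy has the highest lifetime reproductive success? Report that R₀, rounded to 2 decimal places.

Strategy P: R₀ = 0.63×0.0 + 0.39×2.0 + 0.25×5.1 + 0.17×5.6 = 3.0070
Strategy Q: R₀ = 0.52×0.0 + 0.41×0.0 + 0.27×4.6 + 0.13×3.7 = 1.7230
Highest R₀: strategy P with 3.0070.

3.01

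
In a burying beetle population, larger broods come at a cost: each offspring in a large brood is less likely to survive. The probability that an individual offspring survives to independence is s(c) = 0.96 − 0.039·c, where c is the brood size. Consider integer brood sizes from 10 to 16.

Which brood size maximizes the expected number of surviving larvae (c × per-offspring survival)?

Expected surviving larvae = c × s(c):
  c=10: 10 × 0.570 = 5.700
  c=11: 11 × 0.531 = 5.841
  c=12: 12 × 0.492 = 5.904
  c=13: 13 × 0.453 = 5.889
  c=14: 14 × 0.414 = 5.796
  c=15: 15 × 0.375 = 5.625
  c=16: 16 × 0.336 = 5.376
Maximum at c = 12 (5.904 surviving larvae).

12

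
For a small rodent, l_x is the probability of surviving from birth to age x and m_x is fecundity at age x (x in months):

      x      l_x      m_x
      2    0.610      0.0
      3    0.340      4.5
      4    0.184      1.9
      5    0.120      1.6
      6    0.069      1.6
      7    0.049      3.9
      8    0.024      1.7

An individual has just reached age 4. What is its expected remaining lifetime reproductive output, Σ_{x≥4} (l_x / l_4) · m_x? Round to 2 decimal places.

4.80

l_4 = 0.184. Conditional survival from age 4 to x is l_x / l_4.
  x=4: (0.184/0.184) × 1.9 = 1.9000
  x=5: (0.120/0.184) × 1.6 = 1.0435
  x=6: (0.069/0.184) × 1.6 = 0.6000
  x=7: (0.049/0.184) × 3.9 = 1.0386
  x=8: (0.024/0.184) × 1.7 = 0.2217
Sum = 1.9000 + 1.0435 + 0.6000 + 1.0386 + 0.2217 = 4.8038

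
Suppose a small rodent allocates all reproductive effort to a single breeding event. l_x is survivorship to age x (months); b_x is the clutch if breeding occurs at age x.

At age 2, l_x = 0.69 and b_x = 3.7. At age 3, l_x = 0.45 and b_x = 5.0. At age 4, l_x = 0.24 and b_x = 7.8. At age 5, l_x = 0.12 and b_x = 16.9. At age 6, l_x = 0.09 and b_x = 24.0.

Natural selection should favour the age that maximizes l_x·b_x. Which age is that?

Expected offspring if breeding at age x = l_x × b_x:
  age 2: 0.69 × 3.7 = 2.553
  age 3: 0.45 × 5.0 = 2.250
  age 4: 0.24 × 7.8 = 1.872
  age 5: 0.12 × 16.9 = 2.028
  age 6: 0.09 × 24.0 = 2.160
Maximum at age 2 (2.553).

2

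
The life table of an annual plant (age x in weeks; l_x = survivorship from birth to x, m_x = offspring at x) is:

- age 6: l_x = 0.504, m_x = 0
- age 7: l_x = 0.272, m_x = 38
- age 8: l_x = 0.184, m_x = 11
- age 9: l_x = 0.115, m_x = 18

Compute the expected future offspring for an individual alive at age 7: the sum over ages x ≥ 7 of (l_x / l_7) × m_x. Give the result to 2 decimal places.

53.05

l_7 = 0.272. Conditional survival from age 7 to x is l_x / l_7.
  x=7: (0.272/0.272) × 38 = 38.0000
  x=8: (0.184/0.272) × 11 = 7.4412
  x=9: (0.115/0.272) × 18 = 7.6103
Sum = 38.0000 + 7.4412 + 7.6103 = 53.0515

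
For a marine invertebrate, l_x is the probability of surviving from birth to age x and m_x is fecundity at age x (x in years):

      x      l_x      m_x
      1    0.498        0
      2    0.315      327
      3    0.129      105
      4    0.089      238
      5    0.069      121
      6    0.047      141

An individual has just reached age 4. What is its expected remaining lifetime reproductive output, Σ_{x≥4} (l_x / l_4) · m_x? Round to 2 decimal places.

406.27

l_4 = 0.089. Conditional survival from age 4 to x is l_x / l_4.
  x=4: (0.089/0.089) × 238 = 238.0000
  x=5: (0.069/0.089) × 121 = 93.8090
  x=6: (0.047/0.089) × 141 = 74.4607
Sum = 238.0000 + 93.8090 + 74.4607 = 406.2697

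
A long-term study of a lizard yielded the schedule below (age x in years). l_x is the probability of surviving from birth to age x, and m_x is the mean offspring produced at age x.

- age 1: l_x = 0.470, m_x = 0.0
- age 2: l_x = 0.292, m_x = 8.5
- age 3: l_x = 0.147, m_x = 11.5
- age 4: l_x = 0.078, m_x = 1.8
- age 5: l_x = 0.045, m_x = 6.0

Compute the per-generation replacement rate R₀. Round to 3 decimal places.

4.583

R₀ = Σ l_x m_x:
  age 1: 0.470 × 0.0 = 0.0000
  age 2: 0.292 × 8.5 = 2.4820
  age 3: 0.147 × 11.5 = 1.6905
  age 4: 0.078 × 1.8 = 0.1404
  age 5: 0.045 × 6.0 = 0.2700
R₀ = 0.0000 + 2.4820 + 1.6905 + 0.1404 + 0.2700 = 4.5829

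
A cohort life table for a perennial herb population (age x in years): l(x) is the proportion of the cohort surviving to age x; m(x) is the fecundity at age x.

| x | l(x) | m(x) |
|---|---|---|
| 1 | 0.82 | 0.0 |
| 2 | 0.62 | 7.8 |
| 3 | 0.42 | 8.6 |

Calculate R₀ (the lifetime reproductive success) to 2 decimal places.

8.45

R₀ = Σ l(x) m(x):
  age 1: 0.82 × 0.0 = 0.0000
  age 2: 0.62 × 7.8 = 4.8360
  age 3: 0.42 × 8.6 = 3.6120
R₀ = 0.0000 + 4.8360 + 3.6120 = 8.4480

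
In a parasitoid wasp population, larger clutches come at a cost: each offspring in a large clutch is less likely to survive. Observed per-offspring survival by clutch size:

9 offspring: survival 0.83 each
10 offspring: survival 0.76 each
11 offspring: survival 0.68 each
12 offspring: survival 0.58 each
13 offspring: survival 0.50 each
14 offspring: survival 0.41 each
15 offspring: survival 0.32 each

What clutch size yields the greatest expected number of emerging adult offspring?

Expected emerging adult offspring = c × s(c):
  c=9: 9 × 0.83 = 7.470
  c=10: 10 × 0.76 = 7.600
  c=11: 11 × 0.68 = 7.480
  c=12: 12 × 0.58 = 6.960
  c=13: 13 × 0.50 = 6.500
  c=14: 14 × 0.41 = 5.740
  c=15: 15 × 0.32 = 4.800
Maximum at c = 10 (7.600 emerging adult offspring).

10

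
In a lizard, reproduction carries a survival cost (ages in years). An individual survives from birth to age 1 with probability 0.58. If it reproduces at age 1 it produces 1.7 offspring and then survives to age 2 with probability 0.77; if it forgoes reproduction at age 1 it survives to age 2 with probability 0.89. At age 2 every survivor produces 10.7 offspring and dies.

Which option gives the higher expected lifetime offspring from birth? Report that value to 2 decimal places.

breed at age 1: R₀ = 0.58 × (1.7 + 0.77 × 10.7) = 0.58 × 9.9390 = 5.7646
delay to age 2: R₀ = 0.58 × (0.89 × 10.7) = 0.58 × 9.5230 = 5.5233
Higher: breed at age 1 (5.7646).

5.76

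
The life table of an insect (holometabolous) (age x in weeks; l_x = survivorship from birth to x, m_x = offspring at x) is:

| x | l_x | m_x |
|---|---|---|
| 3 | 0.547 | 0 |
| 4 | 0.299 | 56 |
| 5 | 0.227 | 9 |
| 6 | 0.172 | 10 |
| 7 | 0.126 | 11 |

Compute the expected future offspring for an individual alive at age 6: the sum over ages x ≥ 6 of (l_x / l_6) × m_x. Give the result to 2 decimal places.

18.06

l_6 = 0.172. Conditional survival from age 6 to x is l_x / l_6.
  x=6: (0.172/0.172) × 10 = 10.0000
  x=7: (0.126/0.172) × 11 = 8.0581
Sum = 10.0000 + 8.0581 = 18.0581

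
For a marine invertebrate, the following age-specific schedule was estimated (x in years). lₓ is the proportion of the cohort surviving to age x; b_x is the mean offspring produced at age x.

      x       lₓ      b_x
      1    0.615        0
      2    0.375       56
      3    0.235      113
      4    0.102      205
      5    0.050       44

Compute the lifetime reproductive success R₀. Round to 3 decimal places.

R₀ = Σ lₓ b_x:
  age 1: 0.615 × 0 = 0.0000
  age 2: 0.375 × 56 = 21.0000
  age 3: 0.235 × 113 = 26.5550
  age 4: 0.102 × 205 = 20.9100
  age 5: 0.050 × 44 = 2.2000
R₀ = 0.0000 + 21.0000 + 26.5550 + 20.9100 + 2.2000 = 70.6650

70.665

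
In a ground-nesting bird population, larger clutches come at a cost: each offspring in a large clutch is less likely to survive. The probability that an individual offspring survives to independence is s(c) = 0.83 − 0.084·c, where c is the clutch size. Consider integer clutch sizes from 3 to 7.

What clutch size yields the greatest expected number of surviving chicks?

5

Expected surviving chicks = c × s(c):
  c=3: 3 × 0.578 = 1.734
  c=4: 4 × 0.494 = 1.976
  c=5: 5 × 0.410 = 2.050
  c=6: 6 × 0.326 = 1.956
  c=7: 7 × 0.242 = 1.694
Maximum at c = 5 (2.050 surviving chicks).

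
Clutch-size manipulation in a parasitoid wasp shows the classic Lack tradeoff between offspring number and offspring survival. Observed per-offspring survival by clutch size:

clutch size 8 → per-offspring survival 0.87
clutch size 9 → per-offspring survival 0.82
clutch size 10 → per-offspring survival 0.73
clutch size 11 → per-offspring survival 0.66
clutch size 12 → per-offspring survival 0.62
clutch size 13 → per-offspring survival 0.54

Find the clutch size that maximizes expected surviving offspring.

12

Expected surviving offspring = c × s(c):
  c=8: 8 × 0.87 = 6.960
  c=9: 9 × 0.82 = 7.380
  c=10: 10 × 0.73 = 7.300
  c=11: 11 × 0.66 = 7.260
  c=12: 12 × 0.62 = 7.440
  c=13: 13 × 0.54 = 7.020
Maximum at c = 12 (7.440 surviving offspring).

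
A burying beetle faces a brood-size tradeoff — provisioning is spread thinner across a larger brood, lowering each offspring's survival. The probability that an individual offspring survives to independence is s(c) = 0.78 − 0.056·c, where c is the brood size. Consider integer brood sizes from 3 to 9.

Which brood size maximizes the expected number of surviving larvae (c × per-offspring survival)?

Expected surviving larvae = c × s(c):
  c=3: 3 × 0.612 = 1.836
  c=4: 4 × 0.556 = 2.224
  c=5: 5 × 0.500 = 2.500
  c=6: 6 × 0.444 = 2.664
  c=7: 7 × 0.388 = 2.716
  c=8: 8 × 0.332 = 2.656
  c=9: 9 × 0.276 = 2.484
Maximum at c = 7 (2.716 surviving larvae).

7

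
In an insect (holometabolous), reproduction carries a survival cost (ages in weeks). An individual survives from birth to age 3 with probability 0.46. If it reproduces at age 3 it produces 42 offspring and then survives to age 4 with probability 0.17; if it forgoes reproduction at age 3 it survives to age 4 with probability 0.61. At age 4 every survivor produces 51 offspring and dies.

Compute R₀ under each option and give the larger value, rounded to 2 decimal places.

breed at age 3: R₀ = 0.46 × (42 + 0.17 × 51) = 0.46 × 50.6700 = 23.3082
delay to age 4: R₀ = 0.46 × (0.61 × 51) = 0.46 × 31.1100 = 14.3106
Higher: breed at age 3 (23.3082).

23.31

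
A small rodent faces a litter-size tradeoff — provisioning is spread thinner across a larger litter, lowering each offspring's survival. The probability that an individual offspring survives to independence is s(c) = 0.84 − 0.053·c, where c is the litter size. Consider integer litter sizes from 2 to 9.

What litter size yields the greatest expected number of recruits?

8

Expected recruits = c × s(c):
  c=2: 2 × 0.734 = 1.468
  c=3: 3 × 0.681 = 2.043
  c=4: 4 × 0.628 = 2.512
  c=5: 5 × 0.575 = 2.875
  c=6: 6 × 0.522 = 3.132
  c=7: 7 × 0.469 = 3.283
  c=8: 8 × 0.416 = 3.328
  c=9: 9 × 0.363 = 3.267
Maximum at c = 8 (3.328 recruits).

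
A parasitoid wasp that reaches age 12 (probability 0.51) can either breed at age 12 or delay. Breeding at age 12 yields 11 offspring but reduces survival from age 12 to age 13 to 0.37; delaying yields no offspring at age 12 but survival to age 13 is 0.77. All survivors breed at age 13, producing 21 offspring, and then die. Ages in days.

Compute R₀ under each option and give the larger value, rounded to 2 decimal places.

breed at age 12: R₀ = 0.51 × (11 + 0.37 × 21) = 0.51 × 18.7700 = 9.5727
delay to age 13: R₀ = 0.51 × (0.77 × 21) = 0.51 × 16.1700 = 8.2467
Higher: breed at age 12 (9.5727).

9.57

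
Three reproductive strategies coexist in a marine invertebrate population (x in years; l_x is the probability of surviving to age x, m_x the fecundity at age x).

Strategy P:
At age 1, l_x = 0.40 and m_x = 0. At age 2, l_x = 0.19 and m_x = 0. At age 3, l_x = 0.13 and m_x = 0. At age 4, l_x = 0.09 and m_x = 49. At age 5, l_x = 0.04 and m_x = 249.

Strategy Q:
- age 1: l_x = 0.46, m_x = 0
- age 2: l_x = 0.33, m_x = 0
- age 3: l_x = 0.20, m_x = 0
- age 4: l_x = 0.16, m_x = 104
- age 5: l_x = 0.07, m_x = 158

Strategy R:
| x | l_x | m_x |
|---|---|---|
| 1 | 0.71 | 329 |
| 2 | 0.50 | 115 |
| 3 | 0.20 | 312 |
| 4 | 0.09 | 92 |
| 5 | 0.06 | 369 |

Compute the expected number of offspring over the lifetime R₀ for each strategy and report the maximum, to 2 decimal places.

Strategy P: R₀ = 0.40×0 + 0.19×0 + 0.13×0 + 0.09×49 + 0.04×249 = 14.3700
Strategy Q: R₀ = 0.46×0 + 0.33×0 + 0.20×0 + 0.16×104 + 0.07×158 = 27.7000
Strategy R: R₀ = 0.71×329 + 0.50×115 + 0.20×312 + 0.09×92 + 0.06×369 = 383.9100
Highest R₀: strategy R with 383.9100.

383.91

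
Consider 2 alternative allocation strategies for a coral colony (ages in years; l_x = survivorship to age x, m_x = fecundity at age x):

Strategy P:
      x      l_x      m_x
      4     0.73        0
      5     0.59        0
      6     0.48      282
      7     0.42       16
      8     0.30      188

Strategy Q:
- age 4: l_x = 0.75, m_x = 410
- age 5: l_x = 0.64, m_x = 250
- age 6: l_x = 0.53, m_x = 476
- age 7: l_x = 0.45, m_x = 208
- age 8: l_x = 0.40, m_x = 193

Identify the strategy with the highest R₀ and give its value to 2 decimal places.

890.58

Strategy P: R₀ = 0.73×0 + 0.59×0 + 0.48×282 + 0.42×16 + 0.30×188 = 198.4800
Strategy Q: R₀ = 0.75×410 + 0.64×250 + 0.53×476 + 0.45×208 + 0.40×193 = 890.5800
Highest R₀: strategy Q with 890.5800.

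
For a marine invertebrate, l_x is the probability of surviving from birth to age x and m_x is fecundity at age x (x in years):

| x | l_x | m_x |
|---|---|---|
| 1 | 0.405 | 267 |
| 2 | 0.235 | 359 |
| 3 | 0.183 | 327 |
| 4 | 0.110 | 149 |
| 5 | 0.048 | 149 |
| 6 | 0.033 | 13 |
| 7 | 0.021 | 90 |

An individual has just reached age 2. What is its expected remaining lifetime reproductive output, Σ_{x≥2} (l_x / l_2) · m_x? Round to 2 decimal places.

723.69

l_2 = 0.235. Conditional survival from age 2 to x is l_x / l_2.
  x=2: (0.235/0.235) × 359 = 359.0000
  x=3: (0.183/0.235) × 327 = 254.6426
  x=4: (0.110/0.235) × 149 = 69.7447
  x=5: (0.048/0.235) × 149 = 30.4340
  x=6: (0.033/0.235) × 13 = 1.8255
  x=7: (0.021/0.235) × 90 = 8.0426
Sum = 359.0000 + 254.6426 + 69.7447 + 30.4340 + 1.8255 + 8.0426 = 723.6894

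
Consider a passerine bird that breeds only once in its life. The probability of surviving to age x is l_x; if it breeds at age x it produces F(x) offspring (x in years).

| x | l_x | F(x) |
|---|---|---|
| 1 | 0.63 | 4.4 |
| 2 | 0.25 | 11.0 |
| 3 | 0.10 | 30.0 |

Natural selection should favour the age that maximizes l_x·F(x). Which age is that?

Expected offspring if breeding at age x = l_x × F(x):
  age 1: 0.63 × 4.4 = 2.772
  age 2: 0.25 × 11.0 = 2.750
  age 3: 0.10 × 30.0 = 3.000
Maximum at age 3 (3.000).

3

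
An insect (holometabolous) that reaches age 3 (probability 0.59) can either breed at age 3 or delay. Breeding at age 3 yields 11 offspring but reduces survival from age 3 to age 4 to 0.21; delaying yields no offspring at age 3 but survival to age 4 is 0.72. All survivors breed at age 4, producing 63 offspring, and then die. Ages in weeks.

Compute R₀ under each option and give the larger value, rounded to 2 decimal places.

breed at age 3: R₀ = 0.59 × (11 + 0.21 × 63) = 0.59 × 24.2300 = 14.2957
delay to age 4: R₀ = 0.59 × (0.72 × 63) = 0.59 × 45.3600 = 26.7624
Higher: delay to age 4 (26.7624).

26.76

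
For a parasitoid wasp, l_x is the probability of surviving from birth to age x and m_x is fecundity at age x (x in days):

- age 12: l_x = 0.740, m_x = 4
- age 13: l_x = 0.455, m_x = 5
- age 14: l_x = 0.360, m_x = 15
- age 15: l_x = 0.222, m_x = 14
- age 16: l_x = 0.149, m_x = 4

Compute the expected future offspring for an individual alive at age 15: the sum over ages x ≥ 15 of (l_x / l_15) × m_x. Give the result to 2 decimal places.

16.68

l_15 = 0.222. Conditional survival from age 15 to x is l_x / l_15.
  x=15: (0.222/0.222) × 14 = 14.0000
  x=16: (0.149/0.222) × 4 = 2.6847
Sum = 14.0000 + 2.6847 = 16.6847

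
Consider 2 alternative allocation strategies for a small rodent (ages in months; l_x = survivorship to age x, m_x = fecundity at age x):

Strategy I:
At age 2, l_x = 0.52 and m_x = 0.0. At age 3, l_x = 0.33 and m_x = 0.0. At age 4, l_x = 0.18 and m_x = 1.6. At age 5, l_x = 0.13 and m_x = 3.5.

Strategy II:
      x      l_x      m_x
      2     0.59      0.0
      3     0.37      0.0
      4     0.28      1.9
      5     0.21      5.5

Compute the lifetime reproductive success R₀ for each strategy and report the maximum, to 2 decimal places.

1.69

Strategy I: R₀ = 0.52×0.0 + 0.33×0.0 + 0.18×1.6 + 0.13×3.5 = 0.7430
Strategy II: R₀ = 0.59×0.0 + 0.37×0.0 + 0.28×1.9 + 0.21×5.5 = 1.6870
Highest R₀: strategy II with 1.6870.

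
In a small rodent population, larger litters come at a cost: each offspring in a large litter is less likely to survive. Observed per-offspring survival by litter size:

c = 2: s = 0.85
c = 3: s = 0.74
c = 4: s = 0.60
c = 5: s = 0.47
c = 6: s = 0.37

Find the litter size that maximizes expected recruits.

4

Expected recruits = c × s(c):
  c=2: 2 × 0.85 = 1.700
  c=3: 3 × 0.74 = 2.220
  c=4: 4 × 0.60 = 2.400
  c=5: 5 × 0.47 = 2.350
  c=6: 6 × 0.37 = 2.220
Maximum at c = 4 (2.400 recruits).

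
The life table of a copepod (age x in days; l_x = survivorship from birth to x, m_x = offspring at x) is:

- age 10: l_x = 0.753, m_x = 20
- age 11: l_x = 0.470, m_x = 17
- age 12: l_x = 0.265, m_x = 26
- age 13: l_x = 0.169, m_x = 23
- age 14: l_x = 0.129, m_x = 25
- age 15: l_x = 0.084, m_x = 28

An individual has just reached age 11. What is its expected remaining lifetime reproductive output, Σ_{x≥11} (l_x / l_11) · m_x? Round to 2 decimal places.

51.80

l_11 = 0.470. Conditional survival from age 11 to x is l_x / l_11.
  x=11: (0.470/0.470) × 17 = 17.0000
  x=12: (0.265/0.470) × 26 = 14.6596
  x=13: (0.169/0.470) × 23 = 8.2702
  x=14: (0.129/0.470) × 25 = 6.8617
  x=15: (0.084/0.470) × 28 = 5.0043
Sum = 17.0000 + 14.6596 + 8.2702 + 6.8617 + 5.0043 = 51.7957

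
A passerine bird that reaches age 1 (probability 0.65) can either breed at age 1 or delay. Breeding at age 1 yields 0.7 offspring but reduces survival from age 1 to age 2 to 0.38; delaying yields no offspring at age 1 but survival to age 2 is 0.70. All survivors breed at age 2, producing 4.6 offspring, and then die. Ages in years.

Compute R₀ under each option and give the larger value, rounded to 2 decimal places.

2.09

breed at age 1: R₀ = 0.65 × (0.7 + 0.38 × 4.6) = 0.65 × 2.4480 = 1.5912
delay to age 2: R₀ = 0.65 × (0.70 × 4.6) = 0.65 × 3.2200 = 2.0930
Higher: delay to age 2 (2.0930).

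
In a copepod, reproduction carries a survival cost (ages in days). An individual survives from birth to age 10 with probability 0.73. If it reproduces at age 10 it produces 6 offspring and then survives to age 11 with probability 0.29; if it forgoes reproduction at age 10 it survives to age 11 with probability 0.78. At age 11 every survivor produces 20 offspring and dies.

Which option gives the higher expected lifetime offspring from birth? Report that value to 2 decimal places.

breed at age 10: R₀ = 0.73 × (6 + 0.29 × 20) = 0.73 × 11.8000 = 8.6140
delay to age 11: R₀ = 0.73 × (0.78 × 20) = 0.73 × 15.6000 = 11.3880
Higher: delay to age 11 (11.3880).

11.39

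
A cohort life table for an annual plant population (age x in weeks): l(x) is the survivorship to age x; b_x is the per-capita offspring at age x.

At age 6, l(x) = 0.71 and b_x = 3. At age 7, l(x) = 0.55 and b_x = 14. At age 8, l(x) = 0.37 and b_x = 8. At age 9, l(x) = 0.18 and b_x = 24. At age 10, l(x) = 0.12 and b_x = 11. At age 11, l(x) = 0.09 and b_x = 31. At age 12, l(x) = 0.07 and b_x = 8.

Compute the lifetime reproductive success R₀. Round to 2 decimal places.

21.78

R₀ = Σ l(x) b_x:
  age 6: 0.71 × 3 = 2.1300
  age 7: 0.55 × 14 = 7.7000
  age 8: 0.37 × 8 = 2.9600
  age 9: 0.18 × 24 = 4.3200
  age 10: 0.12 × 11 = 1.3200
  age 11: 0.09 × 31 = 2.7900
  age 12: 0.07 × 8 = 0.5600
R₀ = 2.1300 + 7.7000 + 2.9600 + 4.3200 + 1.3200 + 2.7900 + 0.5600 = 21.7800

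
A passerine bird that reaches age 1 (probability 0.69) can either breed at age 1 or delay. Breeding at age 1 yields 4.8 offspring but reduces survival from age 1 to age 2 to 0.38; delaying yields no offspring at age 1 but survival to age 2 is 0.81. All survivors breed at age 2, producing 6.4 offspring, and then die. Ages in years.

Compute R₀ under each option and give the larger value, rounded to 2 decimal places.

4.99

breed at age 1: R₀ = 0.69 × (4.8 + 0.38 × 6.4) = 0.69 × 7.2320 = 4.9901
delay to age 2: R₀ = 0.69 × (0.81 × 6.4) = 0.69 × 5.1840 = 3.5770
Higher: breed at age 1 (4.9901).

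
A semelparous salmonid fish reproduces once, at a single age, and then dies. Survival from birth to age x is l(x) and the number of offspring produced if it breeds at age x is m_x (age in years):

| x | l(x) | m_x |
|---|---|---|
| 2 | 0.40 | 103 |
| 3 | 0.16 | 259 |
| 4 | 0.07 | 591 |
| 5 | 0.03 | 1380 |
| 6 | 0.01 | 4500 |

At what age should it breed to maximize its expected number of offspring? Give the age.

Expected offspring if breeding at age x = l(x) × m_x:
  age 2: 0.40 × 103 = 41.200
  age 3: 0.16 × 259 = 41.440
  age 4: 0.07 × 591 = 41.370
  age 5: 0.03 × 1380 = 41.400
  age 6: 0.01 × 4500 = 45.000
Maximum at age 6 (45.000).

6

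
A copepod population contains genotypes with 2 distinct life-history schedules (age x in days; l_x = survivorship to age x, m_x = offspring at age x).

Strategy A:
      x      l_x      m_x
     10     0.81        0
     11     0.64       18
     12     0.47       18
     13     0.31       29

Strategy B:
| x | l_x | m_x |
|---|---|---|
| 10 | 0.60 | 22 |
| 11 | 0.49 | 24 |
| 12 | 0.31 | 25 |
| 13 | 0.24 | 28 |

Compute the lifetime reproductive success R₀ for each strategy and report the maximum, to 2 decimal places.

Strategy A: R₀ = 0.81×0 + 0.64×18 + 0.47×18 + 0.31×29 = 28.9700
Strategy B: R₀ = 0.60×22 + 0.49×24 + 0.31×25 + 0.24×28 = 39.4300
Highest R₀: strategy B with 39.4300.

39.43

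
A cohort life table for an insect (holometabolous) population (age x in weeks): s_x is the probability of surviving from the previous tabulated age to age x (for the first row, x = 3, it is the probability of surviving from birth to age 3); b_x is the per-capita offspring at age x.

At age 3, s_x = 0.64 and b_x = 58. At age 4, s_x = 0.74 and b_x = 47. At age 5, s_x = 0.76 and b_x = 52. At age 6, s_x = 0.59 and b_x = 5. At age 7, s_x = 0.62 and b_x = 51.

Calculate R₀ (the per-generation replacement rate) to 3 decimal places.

Survivorship from birth: l_x = s_3·s_4·…·s_x.
  l_3 = 0.64000
  l_4 = 0.47360
  l_5 = 0.35994
  l_6 = 0.21236
  l_7 = 0.13166
R₀ = Σ l_x b_x:
  age 3: 0.64000 × 58 = 37.1200
  age 4: 0.47360 × 47 = 22.2592
  age 5: 0.35994 × 52 = 18.7169
  age 6: 0.21236 × 5 = 1.0618
  age 7: 0.13166 × 51 = 6.7147
R₀ = 37.1200 + 22.2592 + 18.7169 + 1.0618 + 6.7147 = 85.8725

85.873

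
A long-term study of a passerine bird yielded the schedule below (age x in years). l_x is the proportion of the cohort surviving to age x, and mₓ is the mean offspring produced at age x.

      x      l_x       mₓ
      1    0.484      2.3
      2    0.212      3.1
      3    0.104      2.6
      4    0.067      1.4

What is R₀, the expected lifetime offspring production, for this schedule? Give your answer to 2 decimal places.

R₀ = Σ l_x mₓ:
  age 1: 0.484 × 2.3 = 1.1132
  age 2: 0.212 × 3.1 = 0.6572
  age 3: 0.104 × 2.6 = 0.2704
  age 4: 0.067 × 1.4 = 0.0938
R₀ = 1.1132 + 0.6572 + 0.2704 + 0.0938 = 2.1346

2.13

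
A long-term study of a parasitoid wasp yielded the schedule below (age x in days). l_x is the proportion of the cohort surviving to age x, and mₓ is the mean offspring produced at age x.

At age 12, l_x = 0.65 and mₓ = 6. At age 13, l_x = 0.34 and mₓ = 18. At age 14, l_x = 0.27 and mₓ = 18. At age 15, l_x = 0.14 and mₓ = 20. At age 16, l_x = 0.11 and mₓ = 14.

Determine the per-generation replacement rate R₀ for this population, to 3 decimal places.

R₀ = Σ l_x mₓ:
  age 12: 0.65 × 6 = 3.9000
  age 13: 0.34 × 18 = 6.1200
  age 14: 0.27 × 18 = 4.8600
  age 15: 0.14 × 20 = 2.8000
  age 16: 0.11 × 14 = 1.5400
R₀ = 3.9000 + 6.1200 + 4.8600 + 2.8000 + 1.5400 = 19.2200

19.220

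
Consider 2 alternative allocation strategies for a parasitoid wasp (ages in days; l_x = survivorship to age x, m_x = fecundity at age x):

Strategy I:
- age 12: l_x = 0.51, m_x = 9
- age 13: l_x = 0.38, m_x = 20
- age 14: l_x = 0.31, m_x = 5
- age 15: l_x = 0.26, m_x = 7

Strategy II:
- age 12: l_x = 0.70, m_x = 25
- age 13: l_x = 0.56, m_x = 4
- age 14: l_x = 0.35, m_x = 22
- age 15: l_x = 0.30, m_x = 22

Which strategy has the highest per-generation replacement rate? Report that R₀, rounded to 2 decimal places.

34.04

Strategy I: R₀ = 0.51×9 + 0.38×20 + 0.31×5 + 0.26×7 = 15.5600
Strategy II: R₀ = 0.70×25 + 0.56×4 + 0.35×22 + 0.30×22 = 34.0400
Highest R₀: strategy II with 34.0400.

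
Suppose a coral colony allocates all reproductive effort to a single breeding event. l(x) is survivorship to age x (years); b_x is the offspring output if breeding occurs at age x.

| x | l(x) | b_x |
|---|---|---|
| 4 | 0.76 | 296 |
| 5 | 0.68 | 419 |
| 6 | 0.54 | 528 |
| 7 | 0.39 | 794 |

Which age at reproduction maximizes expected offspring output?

7

Expected offspring if breeding at age x = l(x) × b_x:
  age 4: 0.76 × 296 = 224.960
  age 5: 0.68 × 419 = 284.920
  age 6: 0.54 × 528 = 285.120
  age 7: 0.39 × 794 = 309.660
Maximum at age 7 (309.660).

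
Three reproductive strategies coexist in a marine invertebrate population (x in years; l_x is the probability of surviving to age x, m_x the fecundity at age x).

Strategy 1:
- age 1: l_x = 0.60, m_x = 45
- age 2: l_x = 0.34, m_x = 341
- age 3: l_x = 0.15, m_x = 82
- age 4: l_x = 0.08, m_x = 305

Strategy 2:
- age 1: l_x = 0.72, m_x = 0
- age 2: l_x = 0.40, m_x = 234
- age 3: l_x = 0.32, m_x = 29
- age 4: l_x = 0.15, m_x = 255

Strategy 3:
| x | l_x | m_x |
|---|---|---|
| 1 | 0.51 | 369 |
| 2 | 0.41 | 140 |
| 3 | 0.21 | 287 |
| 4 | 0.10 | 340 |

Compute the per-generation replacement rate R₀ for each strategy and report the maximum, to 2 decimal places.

339.86

Strategy 1: R₀ = 0.60×45 + 0.34×341 + 0.15×82 + 0.08×305 = 179.6400
Strategy 2: R₀ = 0.72×0 + 0.40×234 + 0.32×29 + 0.15×255 = 141.1300
Strategy 3: R₀ = 0.51×369 + 0.41×140 + 0.21×287 + 0.10×340 = 339.8600
Highest R₀: strategy 3 with 339.8600.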